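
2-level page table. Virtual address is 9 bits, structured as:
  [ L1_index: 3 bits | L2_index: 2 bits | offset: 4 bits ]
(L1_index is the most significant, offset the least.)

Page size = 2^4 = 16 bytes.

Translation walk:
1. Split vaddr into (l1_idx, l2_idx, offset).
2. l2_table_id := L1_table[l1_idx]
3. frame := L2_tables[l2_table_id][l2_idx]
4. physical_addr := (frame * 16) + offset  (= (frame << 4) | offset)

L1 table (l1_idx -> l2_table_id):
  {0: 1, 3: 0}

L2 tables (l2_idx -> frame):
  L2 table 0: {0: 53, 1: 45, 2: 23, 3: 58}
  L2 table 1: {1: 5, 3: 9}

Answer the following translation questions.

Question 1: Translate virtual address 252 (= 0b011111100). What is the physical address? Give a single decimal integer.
Answer: 940

Derivation:
vaddr = 252 = 0b011111100
Split: l1_idx=3, l2_idx=3, offset=12
L1[3] = 0
L2[0][3] = 58
paddr = 58 * 16 + 12 = 940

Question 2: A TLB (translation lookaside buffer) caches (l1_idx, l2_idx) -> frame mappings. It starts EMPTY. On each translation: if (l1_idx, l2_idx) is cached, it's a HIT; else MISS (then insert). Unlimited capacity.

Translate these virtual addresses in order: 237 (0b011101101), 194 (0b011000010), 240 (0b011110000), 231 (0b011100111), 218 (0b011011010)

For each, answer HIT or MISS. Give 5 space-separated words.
Answer: MISS MISS MISS HIT MISS

Derivation:
vaddr=237: (3,2) not in TLB -> MISS, insert
vaddr=194: (3,0) not in TLB -> MISS, insert
vaddr=240: (3,3) not in TLB -> MISS, insert
vaddr=231: (3,2) in TLB -> HIT
vaddr=218: (3,1) not in TLB -> MISS, insert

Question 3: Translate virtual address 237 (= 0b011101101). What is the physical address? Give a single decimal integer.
vaddr = 237 = 0b011101101
Split: l1_idx=3, l2_idx=2, offset=13
L1[3] = 0
L2[0][2] = 23
paddr = 23 * 16 + 13 = 381

Answer: 381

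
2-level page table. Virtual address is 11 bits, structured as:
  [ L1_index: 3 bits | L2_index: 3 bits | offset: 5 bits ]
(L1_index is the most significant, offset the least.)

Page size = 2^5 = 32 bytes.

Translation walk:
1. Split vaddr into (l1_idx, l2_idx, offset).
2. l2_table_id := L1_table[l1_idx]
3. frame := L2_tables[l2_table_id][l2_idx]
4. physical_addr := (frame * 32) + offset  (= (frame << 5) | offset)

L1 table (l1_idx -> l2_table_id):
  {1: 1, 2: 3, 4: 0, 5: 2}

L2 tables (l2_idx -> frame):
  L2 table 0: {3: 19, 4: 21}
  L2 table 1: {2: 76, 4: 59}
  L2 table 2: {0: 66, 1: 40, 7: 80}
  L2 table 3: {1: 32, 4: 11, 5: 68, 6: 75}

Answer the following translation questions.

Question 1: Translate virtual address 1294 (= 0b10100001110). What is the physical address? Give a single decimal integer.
Answer: 2126

Derivation:
vaddr = 1294 = 0b10100001110
Split: l1_idx=5, l2_idx=0, offset=14
L1[5] = 2
L2[2][0] = 66
paddr = 66 * 32 + 14 = 2126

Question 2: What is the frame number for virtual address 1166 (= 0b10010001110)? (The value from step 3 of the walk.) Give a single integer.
vaddr = 1166: l1_idx=4, l2_idx=4
L1[4] = 0; L2[0][4] = 21

Answer: 21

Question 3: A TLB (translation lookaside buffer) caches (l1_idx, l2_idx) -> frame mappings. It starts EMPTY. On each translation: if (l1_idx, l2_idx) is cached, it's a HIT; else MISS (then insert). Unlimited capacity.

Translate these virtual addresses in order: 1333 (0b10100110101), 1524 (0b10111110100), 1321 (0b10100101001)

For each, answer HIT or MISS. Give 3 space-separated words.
Answer: MISS MISS HIT

Derivation:
vaddr=1333: (5,1) not in TLB -> MISS, insert
vaddr=1524: (5,7) not in TLB -> MISS, insert
vaddr=1321: (5,1) in TLB -> HIT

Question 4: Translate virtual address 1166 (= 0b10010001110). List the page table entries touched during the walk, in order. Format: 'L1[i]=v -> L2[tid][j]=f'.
Answer: L1[4]=0 -> L2[0][4]=21

Derivation:
vaddr = 1166 = 0b10010001110
Split: l1_idx=4, l2_idx=4, offset=14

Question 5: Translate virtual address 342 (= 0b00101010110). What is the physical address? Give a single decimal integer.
Answer: 2454

Derivation:
vaddr = 342 = 0b00101010110
Split: l1_idx=1, l2_idx=2, offset=22
L1[1] = 1
L2[1][2] = 76
paddr = 76 * 32 + 22 = 2454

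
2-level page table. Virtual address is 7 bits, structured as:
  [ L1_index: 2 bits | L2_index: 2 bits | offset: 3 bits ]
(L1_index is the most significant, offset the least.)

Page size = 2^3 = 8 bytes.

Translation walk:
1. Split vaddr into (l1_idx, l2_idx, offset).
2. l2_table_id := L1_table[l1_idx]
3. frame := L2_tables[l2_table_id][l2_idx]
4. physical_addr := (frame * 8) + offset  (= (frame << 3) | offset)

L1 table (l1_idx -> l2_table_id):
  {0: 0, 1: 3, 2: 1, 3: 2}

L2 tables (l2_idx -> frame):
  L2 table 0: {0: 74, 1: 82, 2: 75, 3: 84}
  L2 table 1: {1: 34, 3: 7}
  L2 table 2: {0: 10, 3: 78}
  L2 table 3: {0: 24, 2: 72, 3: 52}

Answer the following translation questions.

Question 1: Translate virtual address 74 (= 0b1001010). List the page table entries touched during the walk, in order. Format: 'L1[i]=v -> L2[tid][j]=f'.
vaddr = 74 = 0b1001010
Split: l1_idx=2, l2_idx=1, offset=2

Answer: L1[2]=1 -> L2[1][1]=34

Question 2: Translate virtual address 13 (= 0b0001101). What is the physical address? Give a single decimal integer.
Answer: 661

Derivation:
vaddr = 13 = 0b0001101
Split: l1_idx=0, l2_idx=1, offset=5
L1[0] = 0
L2[0][1] = 82
paddr = 82 * 8 + 5 = 661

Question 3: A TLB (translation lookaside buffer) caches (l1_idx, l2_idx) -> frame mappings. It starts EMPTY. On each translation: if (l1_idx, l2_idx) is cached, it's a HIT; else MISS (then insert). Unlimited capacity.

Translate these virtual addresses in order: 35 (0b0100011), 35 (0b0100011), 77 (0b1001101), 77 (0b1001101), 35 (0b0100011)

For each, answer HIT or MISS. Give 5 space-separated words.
Answer: MISS HIT MISS HIT HIT

Derivation:
vaddr=35: (1,0) not in TLB -> MISS, insert
vaddr=35: (1,0) in TLB -> HIT
vaddr=77: (2,1) not in TLB -> MISS, insert
vaddr=77: (2,1) in TLB -> HIT
vaddr=35: (1,0) in TLB -> HIT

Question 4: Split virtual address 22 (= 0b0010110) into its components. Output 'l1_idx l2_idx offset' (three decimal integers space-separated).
Answer: 0 2 6

Derivation:
vaddr = 22 = 0b0010110
  top 2 bits -> l1_idx = 0
  next 2 bits -> l2_idx = 2
  bottom 3 bits -> offset = 6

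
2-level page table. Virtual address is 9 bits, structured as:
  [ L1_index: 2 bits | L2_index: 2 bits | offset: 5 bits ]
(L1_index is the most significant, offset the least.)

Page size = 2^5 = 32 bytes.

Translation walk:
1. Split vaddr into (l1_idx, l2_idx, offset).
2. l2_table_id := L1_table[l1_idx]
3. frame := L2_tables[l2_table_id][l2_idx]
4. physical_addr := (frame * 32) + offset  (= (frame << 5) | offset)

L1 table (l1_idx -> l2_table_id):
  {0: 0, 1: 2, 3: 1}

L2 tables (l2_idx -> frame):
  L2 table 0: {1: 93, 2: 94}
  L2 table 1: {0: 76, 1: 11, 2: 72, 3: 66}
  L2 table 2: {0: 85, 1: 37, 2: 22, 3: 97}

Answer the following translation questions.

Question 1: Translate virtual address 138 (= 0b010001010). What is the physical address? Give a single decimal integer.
vaddr = 138 = 0b010001010
Split: l1_idx=1, l2_idx=0, offset=10
L1[1] = 2
L2[2][0] = 85
paddr = 85 * 32 + 10 = 2730

Answer: 2730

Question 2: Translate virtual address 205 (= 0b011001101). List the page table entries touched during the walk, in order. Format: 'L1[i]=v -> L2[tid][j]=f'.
vaddr = 205 = 0b011001101
Split: l1_idx=1, l2_idx=2, offset=13

Answer: L1[1]=2 -> L2[2][2]=22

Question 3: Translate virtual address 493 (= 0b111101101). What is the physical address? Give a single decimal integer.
vaddr = 493 = 0b111101101
Split: l1_idx=3, l2_idx=3, offset=13
L1[3] = 1
L2[1][3] = 66
paddr = 66 * 32 + 13 = 2125

Answer: 2125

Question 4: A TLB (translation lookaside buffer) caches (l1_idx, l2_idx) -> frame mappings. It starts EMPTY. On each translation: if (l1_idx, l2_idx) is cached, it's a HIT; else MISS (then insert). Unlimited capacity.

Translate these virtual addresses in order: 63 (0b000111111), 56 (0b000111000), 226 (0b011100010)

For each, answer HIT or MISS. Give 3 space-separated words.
vaddr=63: (0,1) not in TLB -> MISS, insert
vaddr=56: (0,1) in TLB -> HIT
vaddr=226: (1,3) not in TLB -> MISS, insert

Answer: MISS HIT MISS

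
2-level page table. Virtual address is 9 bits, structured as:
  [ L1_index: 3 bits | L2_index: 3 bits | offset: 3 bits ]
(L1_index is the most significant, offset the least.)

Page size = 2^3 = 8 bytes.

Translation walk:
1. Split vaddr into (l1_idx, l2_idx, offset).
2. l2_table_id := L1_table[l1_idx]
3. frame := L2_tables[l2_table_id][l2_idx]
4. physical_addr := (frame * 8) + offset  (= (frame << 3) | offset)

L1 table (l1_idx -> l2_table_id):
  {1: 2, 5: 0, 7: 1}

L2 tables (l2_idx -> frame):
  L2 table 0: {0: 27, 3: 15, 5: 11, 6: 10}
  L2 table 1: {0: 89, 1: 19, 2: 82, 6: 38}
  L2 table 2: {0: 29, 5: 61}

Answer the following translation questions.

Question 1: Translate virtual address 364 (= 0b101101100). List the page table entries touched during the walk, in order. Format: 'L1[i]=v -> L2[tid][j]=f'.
vaddr = 364 = 0b101101100
Split: l1_idx=5, l2_idx=5, offset=4

Answer: L1[5]=0 -> L2[0][5]=11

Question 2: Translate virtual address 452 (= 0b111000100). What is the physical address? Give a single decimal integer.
Answer: 716

Derivation:
vaddr = 452 = 0b111000100
Split: l1_idx=7, l2_idx=0, offset=4
L1[7] = 1
L2[1][0] = 89
paddr = 89 * 8 + 4 = 716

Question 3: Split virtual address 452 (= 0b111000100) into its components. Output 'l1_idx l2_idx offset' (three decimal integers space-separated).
vaddr = 452 = 0b111000100
  top 3 bits -> l1_idx = 7
  next 3 bits -> l2_idx = 0
  bottom 3 bits -> offset = 4

Answer: 7 0 4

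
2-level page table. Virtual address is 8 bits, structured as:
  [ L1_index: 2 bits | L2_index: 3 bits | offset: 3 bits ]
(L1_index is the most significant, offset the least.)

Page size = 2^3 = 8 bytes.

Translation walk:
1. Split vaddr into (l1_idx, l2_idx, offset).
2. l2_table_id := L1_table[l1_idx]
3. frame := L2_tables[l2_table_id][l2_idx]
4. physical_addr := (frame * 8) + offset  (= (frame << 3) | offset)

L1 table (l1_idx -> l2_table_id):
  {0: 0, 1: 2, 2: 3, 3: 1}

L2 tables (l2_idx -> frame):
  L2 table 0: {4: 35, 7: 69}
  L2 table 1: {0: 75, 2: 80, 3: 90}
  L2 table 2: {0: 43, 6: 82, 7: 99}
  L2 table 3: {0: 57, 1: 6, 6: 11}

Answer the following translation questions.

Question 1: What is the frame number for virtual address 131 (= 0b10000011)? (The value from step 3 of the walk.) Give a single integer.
Answer: 57

Derivation:
vaddr = 131: l1_idx=2, l2_idx=0
L1[2] = 3; L2[3][0] = 57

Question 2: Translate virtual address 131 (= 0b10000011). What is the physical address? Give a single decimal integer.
Answer: 459

Derivation:
vaddr = 131 = 0b10000011
Split: l1_idx=2, l2_idx=0, offset=3
L1[2] = 3
L2[3][0] = 57
paddr = 57 * 8 + 3 = 459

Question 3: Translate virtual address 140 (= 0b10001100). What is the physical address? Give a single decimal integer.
Answer: 52

Derivation:
vaddr = 140 = 0b10001100
Split: l1_idx=2, l2_idx=1, offset=4
L1[2] = 3
L2[3][1] = 6
paddr = 6 * 8 + 4 = 52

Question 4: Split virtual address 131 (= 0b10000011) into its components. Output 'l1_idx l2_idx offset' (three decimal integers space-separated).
vaddr = 131 = 0b10000011
  top 2 bits -> l1_idx = 2
  next 3 bits -> l2_idx = 0
  bottom 3 bits -> offset = 3

Answer: 2 0 3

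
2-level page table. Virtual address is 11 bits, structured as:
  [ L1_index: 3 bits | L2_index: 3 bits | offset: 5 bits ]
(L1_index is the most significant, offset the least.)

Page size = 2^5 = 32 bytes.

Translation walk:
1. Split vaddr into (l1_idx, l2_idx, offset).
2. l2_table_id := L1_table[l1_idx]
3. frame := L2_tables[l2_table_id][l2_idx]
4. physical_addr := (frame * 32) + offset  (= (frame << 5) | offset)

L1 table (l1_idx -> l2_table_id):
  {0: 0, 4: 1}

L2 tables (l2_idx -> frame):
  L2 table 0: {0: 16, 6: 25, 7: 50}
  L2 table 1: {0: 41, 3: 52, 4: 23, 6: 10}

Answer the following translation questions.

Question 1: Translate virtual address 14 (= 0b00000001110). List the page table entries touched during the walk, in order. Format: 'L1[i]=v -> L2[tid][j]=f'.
vaddr = 14 = 0b00000001110
Split: l1_idx=0, l2_idx=0, offset=14

Answer: L1[0]=0 -> L2[0][0]=16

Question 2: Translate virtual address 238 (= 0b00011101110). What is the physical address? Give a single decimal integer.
vaddr = 238 = 0b00011101110
Split: l1_idx=0, l2_idx=7, offset=14
L1[0] = 0
L2[0][7] = 50
paddr = 50 * 32 + 14 = 1614

Answer: 1614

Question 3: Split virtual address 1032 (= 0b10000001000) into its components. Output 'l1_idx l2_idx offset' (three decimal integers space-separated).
Answer: 4 0 8

Derivation:
vaddr = 1032 = 0b10000001000
  top 3 bits -> l1_idx = 4
  next 3 bits -> l2_idx = 0
  bottom 5 bits -> offset = 8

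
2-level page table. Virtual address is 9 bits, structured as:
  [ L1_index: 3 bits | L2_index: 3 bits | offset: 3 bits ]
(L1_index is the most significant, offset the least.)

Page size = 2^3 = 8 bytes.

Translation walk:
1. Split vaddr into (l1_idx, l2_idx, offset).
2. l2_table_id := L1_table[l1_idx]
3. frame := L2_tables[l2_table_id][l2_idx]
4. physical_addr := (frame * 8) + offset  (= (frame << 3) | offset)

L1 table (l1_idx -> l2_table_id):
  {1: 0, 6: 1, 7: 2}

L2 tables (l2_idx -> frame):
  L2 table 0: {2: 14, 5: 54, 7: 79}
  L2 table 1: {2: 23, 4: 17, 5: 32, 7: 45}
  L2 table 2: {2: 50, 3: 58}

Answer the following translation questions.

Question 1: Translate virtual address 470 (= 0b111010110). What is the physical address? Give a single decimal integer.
vaddr = 470 = 0b111010110
Split: l1_idx=7, l2_idx=2, offset=6
L1[7] = 2
L2[2][2] = 50
paddr = 50 * 8 + 6 = 406

Answer: 406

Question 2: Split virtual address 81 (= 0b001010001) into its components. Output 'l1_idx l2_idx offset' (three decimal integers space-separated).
vaddr = 81 = 0b001010001
  top 3 bits -> l1_idx = 1
  next 3 bits -> l2_idx = 2
  bottom 3 bits -> offset = 1

Answer: 1 2 1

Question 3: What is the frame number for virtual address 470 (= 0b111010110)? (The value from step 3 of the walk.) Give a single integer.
vaddr = 470: l1_idx=7, l2_idx=2
L1[7] = 2; L2[2][2] = 50

Answer: 50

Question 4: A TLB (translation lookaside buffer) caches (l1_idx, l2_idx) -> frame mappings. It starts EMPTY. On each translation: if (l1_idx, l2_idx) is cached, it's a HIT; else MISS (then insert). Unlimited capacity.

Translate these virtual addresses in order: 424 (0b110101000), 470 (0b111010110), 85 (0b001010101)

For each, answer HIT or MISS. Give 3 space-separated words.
Answer: MISS MISS MISS

Derivation:
vaddr=424: (6,5) not in TLB -> MISS, insert
vaddr=470: (7,2) not in TLB -> MISS, insert
vaddr=85: (1,2) not in TLB -> MISS, insert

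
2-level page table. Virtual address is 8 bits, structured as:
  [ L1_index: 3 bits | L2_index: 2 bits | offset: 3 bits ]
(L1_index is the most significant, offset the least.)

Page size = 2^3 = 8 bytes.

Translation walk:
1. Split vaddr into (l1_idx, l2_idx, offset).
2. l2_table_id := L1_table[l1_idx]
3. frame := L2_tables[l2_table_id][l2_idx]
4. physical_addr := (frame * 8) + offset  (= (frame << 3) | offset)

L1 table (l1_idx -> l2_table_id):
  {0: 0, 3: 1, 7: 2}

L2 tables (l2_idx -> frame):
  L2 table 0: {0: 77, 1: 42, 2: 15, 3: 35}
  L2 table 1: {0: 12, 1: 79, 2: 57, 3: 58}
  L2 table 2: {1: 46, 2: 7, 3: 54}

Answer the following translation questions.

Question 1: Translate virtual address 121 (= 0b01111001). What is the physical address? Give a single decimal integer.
Answer: 465

Derivation:
vaddr = 121 = 0b01111001
Split: l1_idx=3, l2_idx=3, offset=1
L1[3] = 1
L2[1][3] = 58
paddr = 58 * 8 + 1 = 465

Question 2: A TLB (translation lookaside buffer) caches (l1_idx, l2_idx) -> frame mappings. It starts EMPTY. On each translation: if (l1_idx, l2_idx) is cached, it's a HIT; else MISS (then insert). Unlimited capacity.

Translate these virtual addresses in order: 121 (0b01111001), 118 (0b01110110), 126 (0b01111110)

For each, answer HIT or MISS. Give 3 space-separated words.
vaddr=121: (3,3) not in TLB -> MISS, insert
vaddr=118: (3,2) not in TLB -> MISS, insert
vaddr=126: (3,3) in TLB -> HIT

Answer: MISS MISS HIT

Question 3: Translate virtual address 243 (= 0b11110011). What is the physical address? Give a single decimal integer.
Answer: 59

Derivation:
vaddr = 243 = 0b11110011
Split: l1_idx=7, l2_idx=2, offset=3
L1[7] = 2
L2[2][2] = 7
paddr = 7 * 8 + 3 = 59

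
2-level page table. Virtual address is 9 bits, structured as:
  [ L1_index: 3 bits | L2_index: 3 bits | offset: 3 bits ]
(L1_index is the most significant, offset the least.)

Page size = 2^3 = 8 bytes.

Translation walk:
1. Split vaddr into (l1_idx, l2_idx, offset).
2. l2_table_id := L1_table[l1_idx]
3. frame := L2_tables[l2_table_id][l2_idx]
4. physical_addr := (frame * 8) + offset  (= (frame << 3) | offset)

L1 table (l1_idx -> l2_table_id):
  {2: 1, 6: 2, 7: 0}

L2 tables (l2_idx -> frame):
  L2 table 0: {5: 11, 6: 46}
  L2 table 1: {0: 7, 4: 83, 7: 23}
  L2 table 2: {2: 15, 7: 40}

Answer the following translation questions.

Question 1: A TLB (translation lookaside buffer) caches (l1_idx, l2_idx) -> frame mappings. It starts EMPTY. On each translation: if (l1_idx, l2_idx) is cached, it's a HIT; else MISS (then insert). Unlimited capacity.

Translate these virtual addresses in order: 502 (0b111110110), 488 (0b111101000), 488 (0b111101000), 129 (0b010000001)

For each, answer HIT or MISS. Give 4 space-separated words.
vaddr=502: (7,6) not in TLB -> MISS, insert
vaddr=488: (7,5) not in TLB -> MISS, insert
vaddr=488: (7,5) in TLB -> HIT
vaddr=129: (2,0) not in TLB -> MISS, insert

Answer: MISS MISS HIT MISS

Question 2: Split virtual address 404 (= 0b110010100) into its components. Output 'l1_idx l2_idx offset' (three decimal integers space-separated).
vaddr = 404 = 0b110010100
  top 3 bits -> l1_idx = 6
  next 3 bits -> l2_idx = 2
  bottom 3 bits -> offset = 4

Answer: 6 2 4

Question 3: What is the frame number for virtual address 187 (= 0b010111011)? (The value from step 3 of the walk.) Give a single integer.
Answer: 23

Derivation:
vaddr = 187: l1_idx=2, l2_idx=7
L1[2] = 1; L2[1][7] = 23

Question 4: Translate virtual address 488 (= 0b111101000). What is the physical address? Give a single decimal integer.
vaddr = 488 = 0b111101000
Split: l1_idx=7, l2_idx=5, offset=0
L1[7] = 0
L2[0][5] = 11
paddr = 11 * 8 + 0 = 88

Answer: 88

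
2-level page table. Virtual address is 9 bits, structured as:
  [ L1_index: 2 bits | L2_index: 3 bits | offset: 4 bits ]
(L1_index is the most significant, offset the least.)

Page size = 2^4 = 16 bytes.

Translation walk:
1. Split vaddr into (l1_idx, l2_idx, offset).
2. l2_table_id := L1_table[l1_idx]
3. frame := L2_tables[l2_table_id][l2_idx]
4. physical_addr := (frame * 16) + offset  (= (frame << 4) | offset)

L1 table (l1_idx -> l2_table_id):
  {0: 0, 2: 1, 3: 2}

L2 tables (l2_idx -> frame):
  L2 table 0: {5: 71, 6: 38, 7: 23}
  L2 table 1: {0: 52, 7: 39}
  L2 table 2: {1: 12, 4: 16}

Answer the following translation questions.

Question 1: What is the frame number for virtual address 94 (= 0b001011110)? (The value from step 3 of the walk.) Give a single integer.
vaddr = 94: l1_idx=0, l2_idx=5
L1[0] = 0; L2[0][5] = 71

Answer: 71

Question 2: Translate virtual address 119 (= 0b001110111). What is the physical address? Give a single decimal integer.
vaddr = 119 = 0b001110111
Split: l1_idx=0, l2_idx=7, offset=7
L1[0] = 0
L2[0][7] = 23
paddr = 23 * 16 + 7 = 375

Answer: 375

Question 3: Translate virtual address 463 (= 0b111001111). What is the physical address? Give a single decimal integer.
vaddr = 463 = 0b111001111
Split: l1_idx=3, l2_idx=4, offset=15
L1[3] = 2
L2[2][4] = 16
paddr = 16 * 16 + 15 = 271

Answer: 271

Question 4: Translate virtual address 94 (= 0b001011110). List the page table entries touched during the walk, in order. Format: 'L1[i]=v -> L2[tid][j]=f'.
Answer: L1[0]=0 -> L2[0][5]=71

Derivation:
vaddr = 94 = 0b001011110
Split: l1_idx=0, l2_idx=5, offset=14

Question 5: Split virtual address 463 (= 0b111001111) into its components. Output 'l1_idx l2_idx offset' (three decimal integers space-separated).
Answer: 3 4 15

Derivation:
vaddr = 463 = 0b111001111
  top 2 bits -> l1_idx = 3
  next 3 bits -> l2_idx = 4
  bottom 4 bits -> offset = 15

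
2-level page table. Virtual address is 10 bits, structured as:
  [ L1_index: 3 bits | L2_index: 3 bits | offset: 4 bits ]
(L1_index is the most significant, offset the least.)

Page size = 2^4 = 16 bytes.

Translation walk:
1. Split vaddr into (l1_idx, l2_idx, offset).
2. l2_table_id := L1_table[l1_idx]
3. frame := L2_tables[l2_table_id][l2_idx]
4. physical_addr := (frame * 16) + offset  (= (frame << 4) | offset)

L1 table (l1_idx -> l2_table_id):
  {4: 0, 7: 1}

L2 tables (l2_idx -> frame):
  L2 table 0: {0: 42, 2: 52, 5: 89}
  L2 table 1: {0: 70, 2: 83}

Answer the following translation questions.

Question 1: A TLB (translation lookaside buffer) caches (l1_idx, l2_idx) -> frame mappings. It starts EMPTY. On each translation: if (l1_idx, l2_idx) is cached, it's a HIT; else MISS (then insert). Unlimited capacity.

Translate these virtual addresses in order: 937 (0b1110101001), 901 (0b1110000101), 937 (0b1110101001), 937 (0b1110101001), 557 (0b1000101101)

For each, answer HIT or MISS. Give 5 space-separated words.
vaddr=937: (7,2) not in TLB -> MISS, insert
vaddr=901: (7,0) not in TLB -> MISS, insert
vaddr=937: (7,2) in TLB -> HIT
vaddr=937: (7,2) in TLB -> HIT
vaddr=557: (4,2) not in TLB -> MISS, insert

Answer: MISS MISS HIT HIT MISS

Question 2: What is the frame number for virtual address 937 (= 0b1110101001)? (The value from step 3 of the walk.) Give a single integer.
vaddr = 937: l1_idx=7, l2_idx=2
L1[7] = 1; L2[1][2] = 83

Answer: 83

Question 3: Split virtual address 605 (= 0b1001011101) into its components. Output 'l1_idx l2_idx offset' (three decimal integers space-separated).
Answer: 4 5 13

Derivation:
vaddr = 605 = 0b1001011101
  top 3 bits -> l1_idx = 4
  next 3 bits -> l2_idx = 5
  bottom 4 bits -> offset = 13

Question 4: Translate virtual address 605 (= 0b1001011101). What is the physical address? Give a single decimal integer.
vaddr = 605 = 0b1001011101
Split: l1_idx=4, l2_idx=5, offset=13
L1[4] = 0
L2[0][5] = 89
paddr = 89 * 16 + 13 = 1437

Answer: 1437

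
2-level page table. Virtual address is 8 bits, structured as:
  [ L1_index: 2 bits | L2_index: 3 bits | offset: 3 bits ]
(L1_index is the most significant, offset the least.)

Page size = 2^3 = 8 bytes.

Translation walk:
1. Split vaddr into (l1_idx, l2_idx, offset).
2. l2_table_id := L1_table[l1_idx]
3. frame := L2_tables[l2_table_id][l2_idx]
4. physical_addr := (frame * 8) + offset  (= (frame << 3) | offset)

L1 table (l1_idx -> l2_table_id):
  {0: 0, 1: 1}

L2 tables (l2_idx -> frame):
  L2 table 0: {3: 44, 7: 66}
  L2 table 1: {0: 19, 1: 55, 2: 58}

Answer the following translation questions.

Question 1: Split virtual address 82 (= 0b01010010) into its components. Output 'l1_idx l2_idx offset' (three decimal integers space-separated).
vaddr = 82 = 0b01010010
  top 2 bits -> l1_idx = 1
  next 3 bits -> l2_idx = 2
  bottom 3 bits -> offset = 2

Answer: 1 2 2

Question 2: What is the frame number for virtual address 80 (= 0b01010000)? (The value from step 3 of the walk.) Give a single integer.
vaddr = 80: l1_idx=1, l2_idx=2
L1[1] = 1; L2[1][2] = 58

Answer: 58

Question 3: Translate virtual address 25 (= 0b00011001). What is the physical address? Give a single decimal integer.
vaddr = 25 = 0b00011001
Split: l1_idx=0, l2_idx=3, offset=1
L1[0] = 0
L2[0][3] = 44
paddr = 44 * 8 + 1 = 353

Answer: 353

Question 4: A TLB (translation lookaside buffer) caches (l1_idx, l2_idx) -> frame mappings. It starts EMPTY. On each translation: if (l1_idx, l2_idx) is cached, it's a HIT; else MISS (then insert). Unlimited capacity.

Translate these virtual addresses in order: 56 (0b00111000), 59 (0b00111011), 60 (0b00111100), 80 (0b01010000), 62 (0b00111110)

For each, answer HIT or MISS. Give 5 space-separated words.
vaddr=56: (0,7) not in TLB -> MISS, insert
vaddr=59: (0,7) in TLB -> HIT
vaddr=60: (0,7) in TLB -> HIT
vaddr=80: (1,2) not in TLB -> MISS, insert
vaddr=62: (0,7) in TLB -> HIT

Answer: MISS HIT HIT MISS HIT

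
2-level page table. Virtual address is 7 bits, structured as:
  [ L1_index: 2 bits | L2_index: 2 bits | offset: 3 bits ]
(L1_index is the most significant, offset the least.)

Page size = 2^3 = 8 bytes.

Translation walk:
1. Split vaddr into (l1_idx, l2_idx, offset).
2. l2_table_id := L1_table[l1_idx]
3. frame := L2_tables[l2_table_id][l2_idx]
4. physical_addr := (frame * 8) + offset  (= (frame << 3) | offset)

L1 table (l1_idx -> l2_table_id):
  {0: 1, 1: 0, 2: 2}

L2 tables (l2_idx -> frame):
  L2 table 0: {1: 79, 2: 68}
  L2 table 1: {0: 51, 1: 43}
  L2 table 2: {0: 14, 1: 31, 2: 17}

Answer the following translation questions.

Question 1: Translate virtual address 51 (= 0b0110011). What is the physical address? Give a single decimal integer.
Answer: 547

Derivation:
vaddr = 51 = 0b0110011
Split: l1_idx=1, l2_idx=2, offset=3
L1[1] = 0
L2[0][2] = 68
paddr = 68 * 8 + 3 = 547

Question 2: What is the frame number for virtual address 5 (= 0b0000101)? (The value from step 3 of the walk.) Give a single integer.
vaddr = 5: l1_idx=0, l2_idx=0
L1[0] = 1; L2[1][0] = 51

Answer: 51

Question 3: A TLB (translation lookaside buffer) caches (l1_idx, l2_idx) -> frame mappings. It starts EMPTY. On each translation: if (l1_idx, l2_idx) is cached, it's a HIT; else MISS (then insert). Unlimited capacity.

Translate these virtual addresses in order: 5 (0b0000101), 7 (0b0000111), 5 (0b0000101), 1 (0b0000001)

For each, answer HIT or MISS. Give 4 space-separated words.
Answer: MISS HIT HIT HIT

Derivation:
vaddr=5: (0,0) not in TLB -> MISS, insert
vaddr=7: (0,0) in TLB -> HIT
vaddr=5: (0,0) in TLB -> HIT
vaddr=1: (0,0) in TLB -> HIT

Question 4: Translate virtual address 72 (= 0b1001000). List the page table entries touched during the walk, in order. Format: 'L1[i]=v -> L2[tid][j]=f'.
Answer: L1[2]=2 -> L2[2][1]=31

Derivation:
vaddr = 72 = 0b1001000
Split: l1_idx=2, l2_idx=1, offset=0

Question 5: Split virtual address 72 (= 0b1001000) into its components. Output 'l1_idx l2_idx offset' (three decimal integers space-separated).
vaddr = 72 = 0b1001000
  top 2 bits -> l1_idx = 2
  next 2 bits -> l2_idx = 1
  bottom 3 bits -> offset = 0

Answer: 2 1 0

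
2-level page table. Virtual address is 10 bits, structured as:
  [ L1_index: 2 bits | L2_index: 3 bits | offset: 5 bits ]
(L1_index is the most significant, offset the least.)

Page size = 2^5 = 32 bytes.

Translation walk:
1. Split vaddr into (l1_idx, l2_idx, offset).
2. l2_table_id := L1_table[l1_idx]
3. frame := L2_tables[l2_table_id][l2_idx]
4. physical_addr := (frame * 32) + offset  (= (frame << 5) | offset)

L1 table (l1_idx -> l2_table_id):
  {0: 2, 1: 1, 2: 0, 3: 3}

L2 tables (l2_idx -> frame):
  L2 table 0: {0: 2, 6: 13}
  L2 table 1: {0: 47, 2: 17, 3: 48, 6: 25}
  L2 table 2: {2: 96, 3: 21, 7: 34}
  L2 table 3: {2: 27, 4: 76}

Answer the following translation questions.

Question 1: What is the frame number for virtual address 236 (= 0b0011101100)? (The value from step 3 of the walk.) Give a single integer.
vaddr = 236: l1_idx=0, l2_idx=7
L1[0] = 2; L2[2][7] = 34

Answer: 34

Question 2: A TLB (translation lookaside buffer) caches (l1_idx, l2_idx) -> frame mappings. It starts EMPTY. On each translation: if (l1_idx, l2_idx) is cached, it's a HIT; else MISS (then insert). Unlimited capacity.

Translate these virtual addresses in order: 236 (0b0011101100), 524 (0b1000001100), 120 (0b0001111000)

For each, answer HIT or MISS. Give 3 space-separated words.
vaddr=236: (0,7) not in TLB -> MISS, insert
vaddr=524: (2,0) not in TLB -> MISS, insert
vaddr=120: (0,3) not in TLB -> MISS, insert

Answer: MISS MISS MISS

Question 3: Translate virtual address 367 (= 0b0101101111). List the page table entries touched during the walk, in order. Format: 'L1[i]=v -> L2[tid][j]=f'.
vaddr = 367 = 0b0101101111
Split: l1_idx=1, l2_idx=3, offset=15

Answer: L1[1]=1 -> L2[1][3]=48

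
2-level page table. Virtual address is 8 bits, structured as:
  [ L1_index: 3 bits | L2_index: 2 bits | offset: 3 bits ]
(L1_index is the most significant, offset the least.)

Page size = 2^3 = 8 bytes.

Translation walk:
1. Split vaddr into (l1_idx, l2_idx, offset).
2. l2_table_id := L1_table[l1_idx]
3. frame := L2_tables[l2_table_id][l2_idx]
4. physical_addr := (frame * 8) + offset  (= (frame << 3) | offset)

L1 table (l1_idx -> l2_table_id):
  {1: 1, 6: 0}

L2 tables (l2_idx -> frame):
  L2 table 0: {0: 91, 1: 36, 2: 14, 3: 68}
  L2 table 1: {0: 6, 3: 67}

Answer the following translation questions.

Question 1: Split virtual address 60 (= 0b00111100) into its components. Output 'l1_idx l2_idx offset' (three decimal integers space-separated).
vaddr = 60 = 0b00111100
  top 3 bits -> l1_idx = 1
  next 2 bits -> l2_idx = 3
  bottom 3 bits -> offset = 4

Answer: 1 3 4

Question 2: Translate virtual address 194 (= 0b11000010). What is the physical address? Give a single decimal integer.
vaddr = 194 = 0b11000010
Split: l1_idx=6, l2_idx=0, offset=2
L1[6] = 0
L2[0][0] = 91
paddr = 91 * 8 + 2 = 730

Answer: 730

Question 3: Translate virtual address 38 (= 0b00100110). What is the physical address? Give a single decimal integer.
Answer: 54

Derivation:
vaddr = 38 = 0b00100110
Split: l1_idx=1, l2_idx=0, offset=6
L1[1] = 1
L2[1][0] = 6
paddr = 6 * 8 + 6 = 54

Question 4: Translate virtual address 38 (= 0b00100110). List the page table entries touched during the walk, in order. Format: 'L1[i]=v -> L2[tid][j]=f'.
vaddr = 38 = 0b00100110
Split: l1_idx=1, l2_idx=0, offset=6

Answer: L1[1]=1 -> L2[1][0]=6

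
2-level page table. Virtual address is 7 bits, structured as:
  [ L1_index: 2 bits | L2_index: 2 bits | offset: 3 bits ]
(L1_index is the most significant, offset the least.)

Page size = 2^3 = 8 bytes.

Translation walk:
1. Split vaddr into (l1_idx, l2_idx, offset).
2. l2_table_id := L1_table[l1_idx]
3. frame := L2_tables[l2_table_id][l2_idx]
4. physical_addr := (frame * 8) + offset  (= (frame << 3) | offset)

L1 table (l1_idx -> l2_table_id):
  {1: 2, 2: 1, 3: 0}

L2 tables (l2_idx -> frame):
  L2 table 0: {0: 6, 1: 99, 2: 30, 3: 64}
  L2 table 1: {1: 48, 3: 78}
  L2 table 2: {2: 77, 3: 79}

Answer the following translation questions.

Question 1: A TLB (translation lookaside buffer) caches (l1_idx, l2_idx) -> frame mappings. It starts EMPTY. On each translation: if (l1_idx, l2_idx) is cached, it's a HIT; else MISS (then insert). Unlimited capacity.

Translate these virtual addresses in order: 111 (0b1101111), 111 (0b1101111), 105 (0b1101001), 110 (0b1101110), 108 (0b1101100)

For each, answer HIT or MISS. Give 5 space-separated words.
Answer: MISS HIT HIT HIT HIT

Derivation:
vaddr=111: (3,1) not in TLB -> MISS, insert
vaddr=111: (3,1) in TLB -> HIT
vaddr=105: (3,1) in TLB -> HIT
vaddr=110: (3,1) in TLB -> HIT
vaddr=108: (3,1) in TLB -> HIT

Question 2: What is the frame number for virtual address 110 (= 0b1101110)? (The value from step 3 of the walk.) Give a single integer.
Answer: 99

Derivation:
vaddr = 110: l1_idx=3, l2_idx=1
L1[3] = 0; L2[0][1] = 99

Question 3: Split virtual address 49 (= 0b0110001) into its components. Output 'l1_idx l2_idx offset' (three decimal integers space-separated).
vaddr = 49 = 0b0110001
  top 2 bits -> l1_idx = 1
  next 2 bits -> l2_idx = 2
  bottom 3 bits -> offset = 1

Answer: 1 2 1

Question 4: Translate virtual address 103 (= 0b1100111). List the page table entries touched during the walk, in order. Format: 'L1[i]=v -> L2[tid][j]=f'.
vaddr = 103 = 0b1100111
Split: l1_idx=3, l2_idx=0, offset=7

Answer: L1[3]=0 -> L2[0][0]=6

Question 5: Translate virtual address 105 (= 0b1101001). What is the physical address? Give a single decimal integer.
Answer: 793

Derivation:
vaddr = 105 = 0b1101001
Split: l1_idx=3, l2_idx=1, offset=1
L1[3] = 0
L2[0][1] = 99
paddr = 99 * 8 + 1 = 793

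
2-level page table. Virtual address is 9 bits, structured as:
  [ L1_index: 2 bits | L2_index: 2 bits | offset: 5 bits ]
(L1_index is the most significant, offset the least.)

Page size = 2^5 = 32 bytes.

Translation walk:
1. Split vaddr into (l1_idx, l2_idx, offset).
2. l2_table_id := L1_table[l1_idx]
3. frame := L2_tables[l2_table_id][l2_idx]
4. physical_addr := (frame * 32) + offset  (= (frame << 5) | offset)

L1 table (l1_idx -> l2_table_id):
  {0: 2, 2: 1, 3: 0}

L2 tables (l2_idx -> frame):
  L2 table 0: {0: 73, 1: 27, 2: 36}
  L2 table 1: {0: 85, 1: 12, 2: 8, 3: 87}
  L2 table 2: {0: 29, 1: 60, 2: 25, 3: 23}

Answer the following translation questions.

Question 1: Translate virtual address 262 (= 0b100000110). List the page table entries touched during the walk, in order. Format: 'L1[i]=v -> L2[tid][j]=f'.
vaddr = 262 = 0b100000110
Split: l1_idx=2, l2_idx=0, offset=6

Answer: L1[2]=1 -> L2[1][0]=85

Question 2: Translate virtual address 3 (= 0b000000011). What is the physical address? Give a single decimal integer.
Answer: 931

Derivation:
vaddr = 3 = 0b000000011
Split: l1_idx=0, l2_idx=0, offset=3
L1[0] = 2
L2[2][0] = 29
paddr = 29 * 32 + 3 = 931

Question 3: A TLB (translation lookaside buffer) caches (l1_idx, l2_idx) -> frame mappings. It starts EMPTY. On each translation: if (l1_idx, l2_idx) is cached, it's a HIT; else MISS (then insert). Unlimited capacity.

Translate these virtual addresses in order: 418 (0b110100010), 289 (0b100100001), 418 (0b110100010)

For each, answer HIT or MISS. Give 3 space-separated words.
vaddr=418: (3,1) not in TLB -> MISS, insert
vaddr=289: (2,1) not in TLB -> MISS, insert
vaddr=418: (3,1) in TLB -> HIT

Answer: MISS MISS HIT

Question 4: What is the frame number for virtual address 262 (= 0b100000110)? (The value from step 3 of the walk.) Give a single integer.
vaddr = 262: l1_idx=2, l2_idx=0
L1[2] = 1; L2[1][0] = 85

Answer: 85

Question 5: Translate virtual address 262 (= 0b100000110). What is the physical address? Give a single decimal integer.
Answer: 2726

Derivation:
vaddr = 262 = 0b100000110
Split: l1_idx=2, l2_idx=0, offset=6
L1[2] = 1
L2[1][0] = 85
paddr = 85 * 32 + 6 = 2726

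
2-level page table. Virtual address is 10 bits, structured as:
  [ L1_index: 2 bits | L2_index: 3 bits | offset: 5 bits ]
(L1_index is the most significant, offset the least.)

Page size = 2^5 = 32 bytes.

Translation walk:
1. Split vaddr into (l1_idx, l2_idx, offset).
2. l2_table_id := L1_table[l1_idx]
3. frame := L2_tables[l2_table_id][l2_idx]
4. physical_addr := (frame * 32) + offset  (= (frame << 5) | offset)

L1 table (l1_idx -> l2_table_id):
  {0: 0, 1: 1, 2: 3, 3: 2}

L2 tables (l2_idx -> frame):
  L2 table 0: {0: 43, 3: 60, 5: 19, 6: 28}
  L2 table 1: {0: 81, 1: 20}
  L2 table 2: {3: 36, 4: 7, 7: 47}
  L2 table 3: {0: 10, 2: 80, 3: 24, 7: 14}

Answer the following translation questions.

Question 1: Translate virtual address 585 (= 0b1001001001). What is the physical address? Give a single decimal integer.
Answer: 2569

Derivation:
vaddr = 585 = 0b1001001001
Split: l1_idx=2, l2_idx=2, offset=9
L1[2] = 3
L2[3][2] = 80
paddr = 80 * 32 + 9 = 2569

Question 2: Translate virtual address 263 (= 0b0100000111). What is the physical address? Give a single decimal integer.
Answer: 2599

Derivation:
vaddr = 263 = 0b0100000111
Split: l1_idx=1, l2_idx=0, offset=7
L1[1] = 1
L2[1][0] = 81
paddr = 81 * 32 + 7 = 2599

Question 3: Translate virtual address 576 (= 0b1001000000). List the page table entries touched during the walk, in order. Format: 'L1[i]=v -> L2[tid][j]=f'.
Answer: L1[2]=3 -> L2[3][2]=80

Derivation:
vaddr = 576 = 0b1001000000
Split: l1_idx=2, l2_idx=2, offset=0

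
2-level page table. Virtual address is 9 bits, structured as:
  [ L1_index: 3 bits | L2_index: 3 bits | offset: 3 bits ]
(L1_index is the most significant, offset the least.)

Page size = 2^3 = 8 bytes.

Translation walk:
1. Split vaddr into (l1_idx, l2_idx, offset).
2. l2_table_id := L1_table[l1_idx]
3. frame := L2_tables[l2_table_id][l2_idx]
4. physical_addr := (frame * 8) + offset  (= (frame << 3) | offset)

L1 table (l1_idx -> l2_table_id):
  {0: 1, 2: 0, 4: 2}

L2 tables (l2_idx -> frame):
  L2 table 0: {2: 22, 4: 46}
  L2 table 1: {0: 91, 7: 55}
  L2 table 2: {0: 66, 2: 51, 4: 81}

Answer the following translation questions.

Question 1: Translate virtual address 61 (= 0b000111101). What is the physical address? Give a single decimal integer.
Answer: 445

Derivation:
vaddr = 61 = 0b000111101
Split: l1_idx=0, l2_idx=7, offset=5
L1[0] = 1
L2[1][7] = 55
paddr = 55 * 8 + 5 = 445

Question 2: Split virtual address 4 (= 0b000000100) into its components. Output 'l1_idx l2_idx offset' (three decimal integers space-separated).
vaddr = 4 = 0b000000100
  top 3 bits -> l1_idx = 0
  next 3 bits -> l2_idx = 0
  bottom 3 bits -> offset = 4

Answer: 0 0 4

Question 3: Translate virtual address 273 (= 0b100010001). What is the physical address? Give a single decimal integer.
Answer: 409

Derivation:
vaddr = 273 = 0b100010001
Split: l1_idx=4, l2_idx=2, offset=1
L1[4] = 2
L2[2][2] = 51
paddr = 51 * 8 + 1 = 409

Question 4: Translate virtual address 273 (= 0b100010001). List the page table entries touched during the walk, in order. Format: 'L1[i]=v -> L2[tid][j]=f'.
Answer: L1[4]=2 -> L2[2][2]=51

Derivation:
vaddr = 273 = 0b100010001
Split: l1_idx=4, l2_idx=2, offset=1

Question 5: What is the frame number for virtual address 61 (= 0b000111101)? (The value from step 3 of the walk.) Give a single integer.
vaddr = 61: l1_idx=0, l2_idx=7
L1[0] = 1; L2[1][7] = 55

Answer: 55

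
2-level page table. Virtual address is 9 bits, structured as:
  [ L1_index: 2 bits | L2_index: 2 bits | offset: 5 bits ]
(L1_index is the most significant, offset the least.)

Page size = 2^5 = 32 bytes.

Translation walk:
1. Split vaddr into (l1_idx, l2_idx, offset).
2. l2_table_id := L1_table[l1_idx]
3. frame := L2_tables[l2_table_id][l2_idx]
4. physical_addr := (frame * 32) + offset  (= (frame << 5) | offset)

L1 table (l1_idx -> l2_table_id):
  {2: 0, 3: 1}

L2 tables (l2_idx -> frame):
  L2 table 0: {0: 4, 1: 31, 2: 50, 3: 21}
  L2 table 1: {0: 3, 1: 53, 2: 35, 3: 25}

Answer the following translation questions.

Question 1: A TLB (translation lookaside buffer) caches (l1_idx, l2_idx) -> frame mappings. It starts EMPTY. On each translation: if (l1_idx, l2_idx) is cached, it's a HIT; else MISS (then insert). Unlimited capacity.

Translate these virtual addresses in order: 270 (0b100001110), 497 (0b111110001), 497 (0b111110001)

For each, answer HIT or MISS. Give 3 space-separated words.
Answer: MISS MISS HIT

Derivation:
vaddr=270: (2,0) not in TLB -> MISS, insert
vaddr=497: (3,3) not in TLB -> MISS, insert
vaddr=497: (3,3) in TLB -> HIT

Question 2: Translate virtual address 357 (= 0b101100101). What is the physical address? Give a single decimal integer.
Answer: 677

Derivation:
vaddr = 357 = 0b101100101
Split: l1_idx=2, l2_idx=3, offset=5
L1[2] = 0
L2[0][3] = 21
paddr = 21 * 32 + 5 = 677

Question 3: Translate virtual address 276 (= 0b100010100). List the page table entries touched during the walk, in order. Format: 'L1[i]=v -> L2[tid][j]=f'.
vaddr = 276 = 0b100010100
Split: l1_idx=2, l2_idx=0, offset=20

Answer: L1[2]=0 -> L2[0][0]=4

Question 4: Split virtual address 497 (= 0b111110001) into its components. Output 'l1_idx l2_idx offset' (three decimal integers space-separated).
Answer: 3 3 17

Derivation:
vaddr = 497 = 0b111110001
  top 2 bits -> l1_idx = 3
  next 2 bits -> l2_idx = 3
  bottom 5 bits -> offset = 17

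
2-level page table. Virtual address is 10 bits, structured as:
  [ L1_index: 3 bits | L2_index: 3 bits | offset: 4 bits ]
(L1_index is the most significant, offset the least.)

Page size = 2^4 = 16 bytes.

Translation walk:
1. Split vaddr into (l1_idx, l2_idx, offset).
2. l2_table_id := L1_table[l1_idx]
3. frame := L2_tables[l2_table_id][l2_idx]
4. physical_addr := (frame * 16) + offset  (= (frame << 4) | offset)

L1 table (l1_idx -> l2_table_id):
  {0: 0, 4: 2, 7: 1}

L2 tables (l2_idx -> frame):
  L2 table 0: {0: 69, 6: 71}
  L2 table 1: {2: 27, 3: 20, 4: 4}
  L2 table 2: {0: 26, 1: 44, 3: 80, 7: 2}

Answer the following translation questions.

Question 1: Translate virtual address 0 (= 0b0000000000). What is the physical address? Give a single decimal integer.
vaddr = 0 = 0b0000000000
Split: l1_idx=0, l2_idx=0, offset=0
L1[0] = 0
L2[0][0] = 69
paddr = 69 * 16 + 0 = 1104

Answer: 1104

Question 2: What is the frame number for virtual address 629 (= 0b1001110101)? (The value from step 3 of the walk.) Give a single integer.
Answer: 2

Derivation:
vaddr = 629: l1_idx=4, l2_idx=7
L1[4] = 2; L2[2][7] = 2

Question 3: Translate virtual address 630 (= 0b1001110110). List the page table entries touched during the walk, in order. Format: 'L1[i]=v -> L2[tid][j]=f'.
Answer: L1[4]=2 -> L2[2][7]=2

Derivation:
vaddr = 630 = 0b1001110110
Split: l1_idx=4, l2_idx=7, offset=6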